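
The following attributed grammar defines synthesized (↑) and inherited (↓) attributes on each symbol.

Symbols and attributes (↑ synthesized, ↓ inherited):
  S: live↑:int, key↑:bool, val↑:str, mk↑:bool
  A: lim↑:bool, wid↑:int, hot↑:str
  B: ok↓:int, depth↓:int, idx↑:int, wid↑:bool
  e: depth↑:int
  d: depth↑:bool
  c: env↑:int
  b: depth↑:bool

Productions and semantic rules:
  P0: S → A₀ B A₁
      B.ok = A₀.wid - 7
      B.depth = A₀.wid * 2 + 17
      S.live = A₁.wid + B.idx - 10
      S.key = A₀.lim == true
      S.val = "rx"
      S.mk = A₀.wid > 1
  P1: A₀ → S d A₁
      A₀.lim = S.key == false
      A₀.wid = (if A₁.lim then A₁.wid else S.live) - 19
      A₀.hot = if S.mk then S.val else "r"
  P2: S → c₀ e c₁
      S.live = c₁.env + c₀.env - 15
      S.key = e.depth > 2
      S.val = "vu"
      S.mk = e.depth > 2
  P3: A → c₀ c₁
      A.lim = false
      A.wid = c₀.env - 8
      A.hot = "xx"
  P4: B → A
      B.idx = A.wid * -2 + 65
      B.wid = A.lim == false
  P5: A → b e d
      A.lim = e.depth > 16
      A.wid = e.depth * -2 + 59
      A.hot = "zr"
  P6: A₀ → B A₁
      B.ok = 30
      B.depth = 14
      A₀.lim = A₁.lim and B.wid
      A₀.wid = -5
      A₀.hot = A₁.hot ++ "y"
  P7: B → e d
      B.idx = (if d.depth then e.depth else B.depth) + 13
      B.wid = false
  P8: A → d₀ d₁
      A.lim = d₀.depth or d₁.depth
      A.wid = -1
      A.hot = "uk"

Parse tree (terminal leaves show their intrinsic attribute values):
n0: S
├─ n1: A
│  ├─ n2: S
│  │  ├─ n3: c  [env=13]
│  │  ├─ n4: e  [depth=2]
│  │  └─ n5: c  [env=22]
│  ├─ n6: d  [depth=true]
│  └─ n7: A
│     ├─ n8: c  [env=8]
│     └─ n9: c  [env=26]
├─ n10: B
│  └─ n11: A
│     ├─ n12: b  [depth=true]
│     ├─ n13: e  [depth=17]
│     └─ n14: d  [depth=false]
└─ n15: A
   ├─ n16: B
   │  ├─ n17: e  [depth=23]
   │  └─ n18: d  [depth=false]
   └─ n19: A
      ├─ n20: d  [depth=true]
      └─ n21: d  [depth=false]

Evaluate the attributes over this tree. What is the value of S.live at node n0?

1. n3.env = 13  [terminal]
2. n4.depth = 2  [terminal]
3. n5.env = 22  [terminal]
4. n2.live = 20  [c₁.env + c₀.env - 15]
5. n2.key = false  [e.depth > 2]
6. n2.val = "vu"  ["vu"]
7. n2.mk = false  [e.depth > 2]
8. n6.depth = true  [terminal]
9. n8.env = 8  [terminal]
10. n9.env = 26  [terminal]
11. n7.lim = false  [false]
12. n7.wid = 0  [c₀.env - 8]
13. n7.hot = "xx"  ["xx"]
14. n1.lim = true  [S.key == false]
15. n1.wid = 1  [(if A₁.lim then A₁.wid else S.live) - 19]
16. n1.hot = "r"  [if S.mk then S.val else "r"]
17. n10.ok = -6  [A₀.wid - 7]
18. n10.depth = 19  [A₀.wid * 2 + 17]
19. n12.depth = true  [terminal]
20. n13.depth = 17  [terminal]
21. n14.depth = false  [terminal]
22. n11.lim = true  [e.depth > 16]
23. n11.wid = 25  [e.depth * -2 + 59]
24. n11.hot = "zr"  ["zr"]
25. n10.idx = 15  [A.wid * -2 + 65]
26. n10.wid = false  [A.lim == false]
27. n16.ok = 30  [30]
28. n16.depth = 14  [14]
29. n17.depth = 23  [terminal]
30. n18.depth = false  [terminal]
31. n16.idx = 27  [(if d.depth then e.depth else B.depth) + 13]
32. n16.wid = false  [false]
33. n20.depth = true  [terminal]
34. n21.depth = false  [terminal]
35. n19.lim = true  [d₀.depth or d₁.depth]
36. n19.wid = -1  [-1]
37. n19.hot = "uk"  ["uk"]
38. n15.lim = false  [A₁.lim and B.wid]
39. n15.wid = -5  [-5]
40. n15.hot = "uky"  [A₁.hot ++ "y"]
41. n0.live = 0  [A₁.wid + B.idx - 10]
42. n0.key = true  [A₀.lim == true]
43. n0.val = "rx"  ["rx"]
44. n0.mk = false  [A₀.wid > 1]

0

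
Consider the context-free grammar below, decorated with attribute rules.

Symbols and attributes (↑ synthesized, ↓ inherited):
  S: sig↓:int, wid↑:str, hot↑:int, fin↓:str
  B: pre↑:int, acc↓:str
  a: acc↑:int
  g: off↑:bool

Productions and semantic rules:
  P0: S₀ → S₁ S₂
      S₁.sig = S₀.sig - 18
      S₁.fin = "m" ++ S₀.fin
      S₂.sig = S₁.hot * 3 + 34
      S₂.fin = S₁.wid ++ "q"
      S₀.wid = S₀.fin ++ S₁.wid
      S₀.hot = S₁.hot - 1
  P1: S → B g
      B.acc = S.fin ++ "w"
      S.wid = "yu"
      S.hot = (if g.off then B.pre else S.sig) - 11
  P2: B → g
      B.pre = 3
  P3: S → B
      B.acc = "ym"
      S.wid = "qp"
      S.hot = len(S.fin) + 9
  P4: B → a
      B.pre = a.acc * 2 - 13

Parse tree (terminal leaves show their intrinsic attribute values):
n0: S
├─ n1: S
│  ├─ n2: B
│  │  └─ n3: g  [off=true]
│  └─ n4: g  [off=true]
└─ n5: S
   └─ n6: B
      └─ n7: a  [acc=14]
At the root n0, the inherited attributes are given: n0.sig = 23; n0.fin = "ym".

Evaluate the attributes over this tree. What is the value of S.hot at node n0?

-9

1. n0.sig = 23  [given at root]
2. n0.fin = "ym"  [given at root]
3. n1.sig = 5  [S₀.sig - 18]
4. n1.fin = "mym"  ["m" ++ S₀.fin]
5. n2.acc = "mymw"  [S.fin ++ "w"]
6. n3.off = true  [terminal]
7. n2.pre = 3  [3]
8. n4.off = true  [terminal]
9. n1.wid = "yu"  ["yu"]
10. n1.hot = -8  [(if g.off then B.pre else S.sig) - 11]
11. n5.sig = 10  [S₁.hot * 3 + 34]
12. n5.fin = "yuq"  [S₁.wid ++ "q"]
13. n6.acc = "ym"  ["ym"]
14. n7.acc = 14  [terminal]
15. n6.pre = 15  [a.acc * 2 - 13]
16. n5.wid = "qp"  ["qp"]
17. n5.hot = 12  [len(S.fin) + 9]
18. n0.wid = "ymyu"  [S₀.fin ++ S₁.wid]
19. n0.hot = -9  [S₁.hot - 1]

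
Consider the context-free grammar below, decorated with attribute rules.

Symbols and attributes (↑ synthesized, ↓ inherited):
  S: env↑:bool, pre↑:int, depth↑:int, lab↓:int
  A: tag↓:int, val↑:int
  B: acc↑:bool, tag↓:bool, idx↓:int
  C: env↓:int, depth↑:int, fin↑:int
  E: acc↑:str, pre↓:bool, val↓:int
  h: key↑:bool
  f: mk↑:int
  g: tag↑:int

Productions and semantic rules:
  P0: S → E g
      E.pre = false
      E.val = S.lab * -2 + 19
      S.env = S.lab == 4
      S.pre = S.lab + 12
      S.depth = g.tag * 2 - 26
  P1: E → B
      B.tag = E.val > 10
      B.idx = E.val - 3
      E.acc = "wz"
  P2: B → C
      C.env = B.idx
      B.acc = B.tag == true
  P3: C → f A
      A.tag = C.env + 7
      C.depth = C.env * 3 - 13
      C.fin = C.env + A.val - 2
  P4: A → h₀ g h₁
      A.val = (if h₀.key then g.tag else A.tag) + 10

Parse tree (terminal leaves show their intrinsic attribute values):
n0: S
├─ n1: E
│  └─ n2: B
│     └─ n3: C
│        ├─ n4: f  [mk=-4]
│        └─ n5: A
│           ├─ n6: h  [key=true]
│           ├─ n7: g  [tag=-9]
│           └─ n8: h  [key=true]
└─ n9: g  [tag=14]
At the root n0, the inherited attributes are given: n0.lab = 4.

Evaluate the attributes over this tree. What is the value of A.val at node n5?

1

1. n0.lab = 4  [given at root]
2. n1.pre = false  [false]
3. n1.val = 11  [S.lab * -2 + 19]
4. n2.tag = true  [E.val > 10]
5. n2.idx = 8  [E.val - 3]
6. n3.env = 8  [B.idx]
7. n4.mk = -4  [terminal]
8. n5.tag = 15  [C.env + 7]
9. n6.key = true  [terminal]
10. n7.tag = -9  [terminal]
11. n8.key = true  [terminal]
12. n5.val = 1  [(if h₀.key then g.tag else A.tag) + 10]
13. n3.depth = 11  [C.env * 3 - 13]
14. n3.fin = 7  [C.env + A.val - 2]
15. n2.acc = true  [B.tag == true]
16. n1.acc = "wz"  ["wz"]
17. n9.tag = 14  [terminal]
18. n0.env = true  [S.lab == 4]
19. n0.pre = 16  [S.lab + 12]
20. n0.depth = 2  [g.tag * 2 - 26]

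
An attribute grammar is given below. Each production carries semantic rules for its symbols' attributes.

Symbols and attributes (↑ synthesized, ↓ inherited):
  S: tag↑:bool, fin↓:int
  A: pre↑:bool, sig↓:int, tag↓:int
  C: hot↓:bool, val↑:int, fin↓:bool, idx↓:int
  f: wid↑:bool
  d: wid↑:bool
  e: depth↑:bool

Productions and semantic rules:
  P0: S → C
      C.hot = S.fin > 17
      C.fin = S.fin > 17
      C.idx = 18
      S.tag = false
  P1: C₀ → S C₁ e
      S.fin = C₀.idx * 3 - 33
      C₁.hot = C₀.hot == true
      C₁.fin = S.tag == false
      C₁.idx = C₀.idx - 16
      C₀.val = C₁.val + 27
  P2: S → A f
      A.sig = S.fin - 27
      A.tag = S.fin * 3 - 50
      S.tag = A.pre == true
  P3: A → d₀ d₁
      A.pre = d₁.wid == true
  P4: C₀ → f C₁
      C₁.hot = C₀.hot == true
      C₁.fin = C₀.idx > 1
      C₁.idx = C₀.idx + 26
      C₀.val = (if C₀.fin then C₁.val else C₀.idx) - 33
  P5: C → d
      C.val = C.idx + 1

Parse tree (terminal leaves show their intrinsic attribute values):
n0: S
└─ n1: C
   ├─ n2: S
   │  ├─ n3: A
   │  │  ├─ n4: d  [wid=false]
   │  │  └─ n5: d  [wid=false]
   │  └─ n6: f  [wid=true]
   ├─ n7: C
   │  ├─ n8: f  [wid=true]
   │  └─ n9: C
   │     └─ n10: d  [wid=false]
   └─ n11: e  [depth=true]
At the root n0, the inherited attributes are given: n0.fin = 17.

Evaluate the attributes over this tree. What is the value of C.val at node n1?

23

1. n0.fin = 17  [given at root]
2. n1.hot = false  [S.fin > 17]
3. n1.fin = false  [S.fin > 17]
4. n1.idx = 18  [18]
5. n2.fin = 21  [C₀.idx * 3 - 33]
6. n3.sig = -6  [S.fin - 27]
7. n3.tag = 13  [S.fin * 3 - 50]
8. n4.wid = false  [terminal]
9. n5.wid = false  [terminal]
10. n3.pre = false  [d₁.wid == true]
11. n6.wid = true  [terminal]
12. n2.tag = false  [A.pre == true]
13. n7.hot = false  [C₀.hot == true]
14. n7.fin = true  [S.tag == false]
15. n7.idx = 2  [C₀.idx - 16]
16. n8.wid = true  [terminal]
17. n9.hot = false  [C₀.hot == true]
18. n9.fin = true  [C₀.idx > 1]
19. n9.idx = 28  [C₀.idx + 26]
20. n10.wid = false  [terminal]
21. n9.val = 29  [C.idx + 1]
22. n7.val = -4  [(if C₀.fin then C₁.val else C₀.idx) - 33]
23. n11.depth = true  [terminal]
24. n1.val = 23  [C₁.val + 27]
25. n0.tag = false  [false]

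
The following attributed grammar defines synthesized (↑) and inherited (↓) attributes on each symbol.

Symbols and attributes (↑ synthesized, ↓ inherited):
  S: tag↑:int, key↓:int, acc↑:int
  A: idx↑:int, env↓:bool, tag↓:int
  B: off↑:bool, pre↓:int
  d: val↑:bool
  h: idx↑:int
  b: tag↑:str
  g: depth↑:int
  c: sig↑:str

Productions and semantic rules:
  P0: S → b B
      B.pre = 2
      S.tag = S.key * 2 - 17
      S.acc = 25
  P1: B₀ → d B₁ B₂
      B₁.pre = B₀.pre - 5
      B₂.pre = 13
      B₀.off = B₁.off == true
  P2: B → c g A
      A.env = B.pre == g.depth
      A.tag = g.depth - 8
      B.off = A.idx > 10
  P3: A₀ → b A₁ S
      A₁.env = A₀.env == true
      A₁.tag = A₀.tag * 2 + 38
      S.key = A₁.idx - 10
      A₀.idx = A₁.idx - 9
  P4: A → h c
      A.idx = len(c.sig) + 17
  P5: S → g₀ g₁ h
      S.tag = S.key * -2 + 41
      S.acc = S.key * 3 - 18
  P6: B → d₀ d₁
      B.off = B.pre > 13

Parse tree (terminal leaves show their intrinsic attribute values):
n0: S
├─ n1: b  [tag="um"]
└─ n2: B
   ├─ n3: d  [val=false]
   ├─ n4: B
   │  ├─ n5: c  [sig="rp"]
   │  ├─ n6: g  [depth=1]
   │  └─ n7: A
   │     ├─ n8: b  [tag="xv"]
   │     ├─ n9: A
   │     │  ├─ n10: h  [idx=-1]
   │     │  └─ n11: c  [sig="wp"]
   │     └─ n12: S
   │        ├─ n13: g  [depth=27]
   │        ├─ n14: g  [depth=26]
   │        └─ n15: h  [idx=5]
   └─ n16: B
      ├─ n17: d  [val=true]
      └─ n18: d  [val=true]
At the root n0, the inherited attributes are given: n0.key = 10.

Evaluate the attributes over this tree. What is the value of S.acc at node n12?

1. n0.key = 10  [given at root]
2. n1.tag = "um"  [terminal]
3. n2.pre = 2  [2]
4. n3.val = false  [terminal]
5. n4.pre = -3  [B₀.pre - 5]
6. n5.sig = "rp"  [terminal]
7. n6.depth = 1  [terminal]
8. n7.env = false  [B.pre == g.depth]
9. n7.tag = -7  [g.depth - 8]
10. n8.tag = "xv"  [terminal]
11. n9.env = false  [A₀.env == true]
12. n9.tag = 24  [A₀.tag * 2 + 38]
13. n10.idx = -1  [terminal]
14. n11.sig = "wp"  [terminal]
15. n9.idx = 19  [len(c.sig) + 17]
16. n12.key = 9  [A₁.idx - 10]
17. n13.depth = 27  [terminal]
18. n14.depth = 26  [terminal]
19. n15.idx = 5  [terminal]
20. n12.tag = 23  [S.key * -2 + 41]
21. n12.acc = 9  [S.key * 3 - 18]
22. n7.idx = 10  [A₁.idx - 9]
23. n4.off = false  [A.idx > 10]
24. n16.pre = 13  [13]
25. n17.val = true  [terminal]
26. n18.val = true  [terminal]
27. n16.off = false  [B.pre > 13]
28. n2.off = false  [B₁.off == true]
29. n0.tag = 3  [S.key * 2 - 17]
30. n0.acc = 25  [25]

9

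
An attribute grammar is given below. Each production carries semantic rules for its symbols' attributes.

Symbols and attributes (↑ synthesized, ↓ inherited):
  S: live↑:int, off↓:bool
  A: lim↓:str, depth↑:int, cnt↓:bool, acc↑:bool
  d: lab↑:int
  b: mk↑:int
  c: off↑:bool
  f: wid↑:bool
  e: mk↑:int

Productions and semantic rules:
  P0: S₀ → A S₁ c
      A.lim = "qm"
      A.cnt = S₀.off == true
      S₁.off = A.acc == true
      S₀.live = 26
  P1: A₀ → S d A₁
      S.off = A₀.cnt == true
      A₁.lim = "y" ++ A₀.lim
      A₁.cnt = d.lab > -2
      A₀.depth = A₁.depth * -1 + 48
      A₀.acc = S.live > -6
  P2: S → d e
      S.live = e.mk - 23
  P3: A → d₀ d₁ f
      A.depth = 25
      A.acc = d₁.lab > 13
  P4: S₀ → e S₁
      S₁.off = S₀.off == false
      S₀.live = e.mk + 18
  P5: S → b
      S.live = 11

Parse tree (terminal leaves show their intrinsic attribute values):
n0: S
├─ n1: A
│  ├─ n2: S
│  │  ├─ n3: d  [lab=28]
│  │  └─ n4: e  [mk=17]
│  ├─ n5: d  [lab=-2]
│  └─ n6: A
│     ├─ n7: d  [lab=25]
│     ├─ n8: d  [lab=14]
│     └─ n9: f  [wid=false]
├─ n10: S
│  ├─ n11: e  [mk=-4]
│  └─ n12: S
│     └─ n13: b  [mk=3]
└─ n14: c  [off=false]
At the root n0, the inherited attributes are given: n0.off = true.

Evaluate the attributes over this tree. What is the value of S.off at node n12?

true

1. n0.off = true  [given at root]
2. n1.lim = "qm"  ["qm"]
3. n1.cnt = true  [S₀.off == true]
4. n2.off = true  [A₀.cnt == true]
5. n3.lab = 28  [terminal]
6. n4.mk = 17  [terminal]
7. n2.live = -6  [e.mk - 23]
8. n5.lab = -2  [terminal]
9. n6.lim = "yqm"  ["y" ++ A₀.lim]
10. n6.cnt = false  [d.lab > -2]
11. n7.lab = 25  [terminal]
12. n8.lab = 14  [terminal]
13. n9.wid = false  [terminal]
14. n6.depth = 25  [25]
15. n6.acc = true  [d₁.lab > 13]
16. n1.depth = 23  [A₁.depth * -1 + 48]
17. n1.acc = false  [S.live > -6]
18. n10.off = false  [A.acc == true]
19. n11.mk = -4  [terminal]
20. n12.off = true  [S₀.off == false]
21. n13.mk = 3  [terminal]
22. n12.live = 11  [11]
23. n10.live = 14  [e.mk + 18]
24. n14.off = false  [terminal]
25. n0.live = 26  [26]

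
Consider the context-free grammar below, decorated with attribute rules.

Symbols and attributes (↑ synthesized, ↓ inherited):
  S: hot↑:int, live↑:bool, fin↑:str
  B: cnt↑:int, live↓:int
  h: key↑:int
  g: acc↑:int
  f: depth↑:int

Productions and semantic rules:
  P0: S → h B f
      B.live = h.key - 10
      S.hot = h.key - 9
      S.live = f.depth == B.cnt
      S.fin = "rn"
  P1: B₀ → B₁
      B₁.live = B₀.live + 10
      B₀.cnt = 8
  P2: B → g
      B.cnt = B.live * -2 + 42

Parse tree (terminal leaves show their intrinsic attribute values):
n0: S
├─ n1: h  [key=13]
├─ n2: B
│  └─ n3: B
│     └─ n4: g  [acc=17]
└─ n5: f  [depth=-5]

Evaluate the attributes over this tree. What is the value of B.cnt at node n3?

1. n1.key = 13  [terminal]
2. n2.live = 3  [h.key - 10]
3. n3.live = 13  [B₀.live + 10]
4. n4.acc = 17  [terminal]
5. n3.cnt = 16  [B.live * -2 + 42]
6. n2.cnt = 8  [8]
7. n5.depth = -5  [terminal]
8. n0.hot = 4  [h.key - 9]
9. n0.live = false  [f.depth == B.cnt]
10. n0.fin = "rn"  ["rn"]

16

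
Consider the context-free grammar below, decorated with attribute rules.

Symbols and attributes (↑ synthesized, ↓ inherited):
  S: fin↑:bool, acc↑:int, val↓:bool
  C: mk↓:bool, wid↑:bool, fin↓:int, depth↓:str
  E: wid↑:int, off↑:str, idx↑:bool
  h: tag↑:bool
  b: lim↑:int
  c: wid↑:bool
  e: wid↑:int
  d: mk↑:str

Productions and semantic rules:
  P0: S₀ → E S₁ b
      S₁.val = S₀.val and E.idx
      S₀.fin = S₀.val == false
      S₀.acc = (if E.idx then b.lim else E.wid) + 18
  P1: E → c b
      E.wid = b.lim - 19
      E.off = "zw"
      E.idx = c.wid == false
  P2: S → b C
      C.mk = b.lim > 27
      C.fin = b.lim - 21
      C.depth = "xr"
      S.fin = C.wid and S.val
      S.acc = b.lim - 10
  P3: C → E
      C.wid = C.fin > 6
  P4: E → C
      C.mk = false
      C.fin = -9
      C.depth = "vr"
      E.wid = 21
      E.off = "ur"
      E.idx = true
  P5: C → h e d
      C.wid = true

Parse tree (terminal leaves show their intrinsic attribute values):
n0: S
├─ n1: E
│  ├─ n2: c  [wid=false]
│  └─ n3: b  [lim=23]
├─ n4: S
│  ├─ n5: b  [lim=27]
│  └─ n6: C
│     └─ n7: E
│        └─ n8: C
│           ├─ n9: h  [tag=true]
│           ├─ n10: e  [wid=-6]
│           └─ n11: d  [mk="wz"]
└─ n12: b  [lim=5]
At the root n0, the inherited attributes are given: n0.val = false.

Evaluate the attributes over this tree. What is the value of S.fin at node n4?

1. n0.val = false  [given at root]
2. n2.wid = false  [terminal]
3. n3.lim = 23  [terminal]
4. n1.wid = 4  [b.lim - 19]
5. n1.off = "zw"  ["zw"]
6. n1.idx = true  [c.wid == false]
7. n4.val = false  [S₀.val and E.idx]
8. n5.lim = 27  [terminal]
9. n6.mk = false  [b.lim > 27]
10. n6.fin = 6  [b.lim - 21]
11. n6.depth = "xr"  ["xr"]
12. n8.mk = false  [false]
13. n8.fin = -9  [-9]
14. n8.depth = "vr"  ["vr"]
15. n9.tag = true  [terminal]
16. n10.wid = -6  [terminal]
17. n11.mk = "wz"  [terminal]
18. n8.wid = true  [true]
19. n7.wid = 21  [21]
20. n7.off = "ur"  ["ur"]
21. n7.idx = true  [true]
22. n6.wid = false  [C.fin > 6]
23. n4.fin = false  [C.wid and S.val]
24. n4.acc = 17  [b.lim - 10]
25. n12.lim = 5  [terminal]
26. n0.fin = true  [S₀.val == false]
27. n0.acc = 23  [(if E.idx then b.lim else E.wid) + 18]

false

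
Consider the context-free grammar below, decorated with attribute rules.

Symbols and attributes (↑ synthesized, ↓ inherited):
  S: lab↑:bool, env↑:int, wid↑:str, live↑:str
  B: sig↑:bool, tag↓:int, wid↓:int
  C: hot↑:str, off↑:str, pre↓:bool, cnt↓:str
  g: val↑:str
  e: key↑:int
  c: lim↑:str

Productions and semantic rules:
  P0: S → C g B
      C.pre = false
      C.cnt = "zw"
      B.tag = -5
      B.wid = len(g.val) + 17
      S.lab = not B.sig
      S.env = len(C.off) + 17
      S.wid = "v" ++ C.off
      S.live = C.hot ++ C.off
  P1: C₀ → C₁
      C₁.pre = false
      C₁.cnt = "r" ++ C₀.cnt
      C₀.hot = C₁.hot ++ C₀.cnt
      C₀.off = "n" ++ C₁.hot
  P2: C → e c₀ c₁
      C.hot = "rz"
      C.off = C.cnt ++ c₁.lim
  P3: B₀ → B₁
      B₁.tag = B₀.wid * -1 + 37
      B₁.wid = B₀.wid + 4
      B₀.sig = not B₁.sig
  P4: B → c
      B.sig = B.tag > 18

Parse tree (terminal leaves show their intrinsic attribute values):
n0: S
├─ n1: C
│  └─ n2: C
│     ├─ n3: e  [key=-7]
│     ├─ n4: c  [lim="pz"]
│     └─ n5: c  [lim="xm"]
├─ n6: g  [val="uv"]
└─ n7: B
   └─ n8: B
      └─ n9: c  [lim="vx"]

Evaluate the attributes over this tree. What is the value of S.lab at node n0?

false

1. n1.pre = false  [false]
2. n1.cnt = "zw"  ["zw"]
3. n2.pre = false  [false]
4. n2.cnt = "rzw"  ["r" ++ C₀.cnt]
5. n3.key = -7  [terminal]
6. n4.lim = "pz"  [terminal]
7. n5.lim = "xm"  [terminal]
8. n2.hot = "rz"  ["rz"]
9. n2.off = "rzwxm"  [C.cnt ++ c₁.lim]
10. n1.hot = "rzzw"  [C₁.hot ++ C₀.cnt]
11. n1.off = "nrz"  ["n" ++ C₁.hot]
12. n6.val = "uv"  [terminal]
13. n7.tag = -5  [-5]
14. n7.wid = 19  [len(g.val) + 17]
15. n8.tag = 18  [B₀.wid * -1 + 37]
16. n8.wid = 23  [B₀.wid + 4]
17. n9.lim = "vx"  [terminal]
18. n8.sig = false  [B.tag > 18]
19. n7.sig = true  [not B₁.sig]
20. n0.lab = false  [not B.sig]
21. n0.env = 20  [len(C.off) + 17]
22. n0.wid = "vnrz"  ["v" ++ C.off]
23. n0.live = "rzzwnrz"  [C.hot ++ C.off]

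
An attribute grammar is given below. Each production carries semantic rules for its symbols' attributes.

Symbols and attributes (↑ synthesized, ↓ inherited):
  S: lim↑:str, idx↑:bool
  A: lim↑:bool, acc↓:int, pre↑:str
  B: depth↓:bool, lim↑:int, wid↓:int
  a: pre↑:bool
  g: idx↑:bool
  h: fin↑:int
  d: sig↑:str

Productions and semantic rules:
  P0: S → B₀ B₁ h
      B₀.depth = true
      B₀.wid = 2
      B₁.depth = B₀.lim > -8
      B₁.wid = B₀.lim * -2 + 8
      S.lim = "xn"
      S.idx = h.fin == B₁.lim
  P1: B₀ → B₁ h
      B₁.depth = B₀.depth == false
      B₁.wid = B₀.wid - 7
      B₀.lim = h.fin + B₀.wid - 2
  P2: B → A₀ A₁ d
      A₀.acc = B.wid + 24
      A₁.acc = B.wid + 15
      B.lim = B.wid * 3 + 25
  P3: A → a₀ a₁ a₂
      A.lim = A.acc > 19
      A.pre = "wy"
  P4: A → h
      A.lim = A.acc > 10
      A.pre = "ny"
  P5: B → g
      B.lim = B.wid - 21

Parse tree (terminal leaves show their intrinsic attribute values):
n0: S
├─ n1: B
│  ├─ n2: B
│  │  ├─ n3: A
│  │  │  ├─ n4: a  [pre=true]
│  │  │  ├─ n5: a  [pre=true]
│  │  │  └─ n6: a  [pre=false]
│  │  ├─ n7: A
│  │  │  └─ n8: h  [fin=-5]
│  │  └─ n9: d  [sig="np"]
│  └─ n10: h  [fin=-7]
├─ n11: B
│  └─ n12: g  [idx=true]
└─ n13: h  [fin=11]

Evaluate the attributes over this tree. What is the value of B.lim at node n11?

1. n1.depth = true  [true]
2. n1.wid = 2  [2]
3. n2.depth = false  [B₀.depth == false]
4. n2.wid = -5  [B₀.wid - 7]
5. n3.acc = 19  [B.wid + 24]
6. n4.pre = true  [terminal]
7. n5.pre = true  [terminal]
8. n6.pre = false  [terminal]
9. n3.lim = false  [A.acc > 19]
10. n3.pre = "wy"  ["wy"]
11. n7.acc = 10  [B.wid + 15]
12. n8.fin = -5  [terminal]
13. n7.lim = false  [A.acc > 10]
14. n7.pre = "ny"  ["ny"]
15. n9.sig = "np"  [terminal]
16. n2.lim = 10  [B.wid * 3 + 25]
17. n10.fin = -7  [terminal]
18. n1.lim = -7  [h.fin + B₀.wid - 2]
19. n11.depth = true  [B₀.lim > -8]
20. n11.wid = 22  [B₀.lim * -2 + 8]
21. n12.idx = true  [terminal]
22. n11.lim = 1  [B.wid - 21]
23. n13.fin = 11  [terminal]
24. n0.lim = "xn"  ["xn"]
25. n0.idx = false  [h.fin == B₁.lim]

1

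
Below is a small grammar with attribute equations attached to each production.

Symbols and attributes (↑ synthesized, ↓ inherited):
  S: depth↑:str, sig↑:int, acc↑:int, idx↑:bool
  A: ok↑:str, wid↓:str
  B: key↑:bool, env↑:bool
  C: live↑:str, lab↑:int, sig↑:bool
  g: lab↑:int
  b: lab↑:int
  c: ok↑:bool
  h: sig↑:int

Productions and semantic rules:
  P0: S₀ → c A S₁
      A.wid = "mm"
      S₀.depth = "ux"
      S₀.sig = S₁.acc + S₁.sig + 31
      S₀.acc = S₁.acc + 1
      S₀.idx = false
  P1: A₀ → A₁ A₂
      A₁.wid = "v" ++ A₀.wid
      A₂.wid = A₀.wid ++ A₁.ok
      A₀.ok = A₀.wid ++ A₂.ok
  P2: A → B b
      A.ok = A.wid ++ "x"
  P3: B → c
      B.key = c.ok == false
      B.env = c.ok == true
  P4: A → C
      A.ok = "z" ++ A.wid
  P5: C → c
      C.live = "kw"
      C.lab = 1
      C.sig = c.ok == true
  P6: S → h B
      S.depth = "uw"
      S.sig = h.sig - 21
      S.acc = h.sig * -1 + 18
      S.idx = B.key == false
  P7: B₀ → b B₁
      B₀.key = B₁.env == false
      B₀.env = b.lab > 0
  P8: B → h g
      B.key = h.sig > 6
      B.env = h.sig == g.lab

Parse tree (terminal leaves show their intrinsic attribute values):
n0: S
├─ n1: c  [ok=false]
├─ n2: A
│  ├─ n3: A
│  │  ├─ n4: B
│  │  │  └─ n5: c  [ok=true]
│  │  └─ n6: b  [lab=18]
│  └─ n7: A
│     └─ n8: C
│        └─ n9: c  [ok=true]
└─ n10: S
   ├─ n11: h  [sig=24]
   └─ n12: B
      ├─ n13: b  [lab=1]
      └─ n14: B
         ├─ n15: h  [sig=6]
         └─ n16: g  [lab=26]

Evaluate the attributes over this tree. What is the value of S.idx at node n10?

1. n1.ok = false  [terminal]
2. n2.wid = "mm"  ["mm"]
3. n3.wid = "vmm"  ["v" ++ A₀.wid]
4. n5.ok = true  [terminal]
5. n4.key = false  [c.ok == false]
6. n4.env = true  [c.ok == true]
7. n6.lab = 18  [terminal]
8. n3.ok = "vmmx"  [A.wid ++ "x"]
9. n7.wid = "mmvmmx"  [A₀.wid ++ A₁.ok]
10. n9.ok = true  [terminal]
11. n8.live = "kw"  ["kw"]
12. n8.lab = 1  [1]
13. n8.sig = true  [c.ok == true]
14. n7.ok = "zmmvmmx"  ["z" ++ A.wid]
15. n2.ok = "mmzmmvmmx"  [A₀.wid ++ A₂.ok]
16. n11.sig = 24  [terminal]
17. n13.lab = 1  [terminal]
18. n15.sig = 6  [terminal]
19. n16.lab = 26  [terminal]
20. n14.key = false  [h.sig > 6]
21. n14.env = false  [h.sig == g.lab]
22. n12.key = true  [B₁.env == false]
23. n12.env = true  [b.lab > 0]
24. n10.depth = "uw"  ["uw"]
25. n10.sig = 3  [h.sig - 21]
26. n10.acc = -6  [h.sig * -1 + 18]
27. n10.idx = false  [B.key == false]
28. n0.depth = "ux"  ["ux"]
29. n0.sig = 28  [S₁.acc + S₁.sig + 31]
30. n0.acc = -5  [S₁.acc + 1]
31. n0.idx = false  [false]

false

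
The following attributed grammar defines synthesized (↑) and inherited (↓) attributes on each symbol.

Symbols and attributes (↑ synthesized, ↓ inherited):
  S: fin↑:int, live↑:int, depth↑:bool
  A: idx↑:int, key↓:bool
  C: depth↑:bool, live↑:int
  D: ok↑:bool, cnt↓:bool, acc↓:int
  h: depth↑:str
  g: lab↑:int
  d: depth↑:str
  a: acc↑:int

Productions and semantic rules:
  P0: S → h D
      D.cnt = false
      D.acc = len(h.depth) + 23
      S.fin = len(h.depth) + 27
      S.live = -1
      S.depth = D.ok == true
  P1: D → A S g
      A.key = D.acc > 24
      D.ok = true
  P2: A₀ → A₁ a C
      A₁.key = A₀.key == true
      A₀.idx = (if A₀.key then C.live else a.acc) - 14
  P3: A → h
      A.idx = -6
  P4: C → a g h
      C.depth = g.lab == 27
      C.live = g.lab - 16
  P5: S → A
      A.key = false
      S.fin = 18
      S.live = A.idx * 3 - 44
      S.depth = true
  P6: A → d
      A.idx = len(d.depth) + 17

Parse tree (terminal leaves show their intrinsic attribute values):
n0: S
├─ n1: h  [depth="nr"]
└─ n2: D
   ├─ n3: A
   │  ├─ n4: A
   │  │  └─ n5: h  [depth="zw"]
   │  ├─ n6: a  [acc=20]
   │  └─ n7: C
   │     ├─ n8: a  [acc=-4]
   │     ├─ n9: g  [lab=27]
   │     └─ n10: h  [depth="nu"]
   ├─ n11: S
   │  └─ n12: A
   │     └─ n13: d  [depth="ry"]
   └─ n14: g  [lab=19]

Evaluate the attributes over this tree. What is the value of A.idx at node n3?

1. n1.depth = "nr"  [terminal]
2. n2.cnt = false  [false]
3. n2.acc = 25  [len(h.depth) + 23]
4. n3.key = true  [D.acc > 24]
5. n4.key = true  [A₀.key == true]
6. n5.depth = "zw"  [terminal]
7. n4.idx = -6  [-6]
8. n6.acc = 20  [terminal]
9. n8.acc = -4  [terminal]
10. n9.lab = 27  [terminal]
11. n10.depth = "nu"  [terminal]
12. n7.depth = true  [g.lab == 27]
13. n7.live = 11  [g.lab - 16]
14. n3.idx = -3  [(if A₀.key then C.live else a.acc) - 14]
15. n12.key = false  [false]
16. n13.depth = "ry"  [terminal]
17. n12.idx = 19  [len(d.depth) + 17]
18. n11.fin = 18  [18]
19. n11.live = 13  [A.idx * 3 - 44]
20. n11.depth = true  [true]
21. n14.lab = 19  [terminal]
22. n2.ok = true  [true]
23. n0.fin = 29  [len(h.depth) + 27]
24. n0.live = -1  [-1]
25. n0.depth = true  [D.ok == true]

-3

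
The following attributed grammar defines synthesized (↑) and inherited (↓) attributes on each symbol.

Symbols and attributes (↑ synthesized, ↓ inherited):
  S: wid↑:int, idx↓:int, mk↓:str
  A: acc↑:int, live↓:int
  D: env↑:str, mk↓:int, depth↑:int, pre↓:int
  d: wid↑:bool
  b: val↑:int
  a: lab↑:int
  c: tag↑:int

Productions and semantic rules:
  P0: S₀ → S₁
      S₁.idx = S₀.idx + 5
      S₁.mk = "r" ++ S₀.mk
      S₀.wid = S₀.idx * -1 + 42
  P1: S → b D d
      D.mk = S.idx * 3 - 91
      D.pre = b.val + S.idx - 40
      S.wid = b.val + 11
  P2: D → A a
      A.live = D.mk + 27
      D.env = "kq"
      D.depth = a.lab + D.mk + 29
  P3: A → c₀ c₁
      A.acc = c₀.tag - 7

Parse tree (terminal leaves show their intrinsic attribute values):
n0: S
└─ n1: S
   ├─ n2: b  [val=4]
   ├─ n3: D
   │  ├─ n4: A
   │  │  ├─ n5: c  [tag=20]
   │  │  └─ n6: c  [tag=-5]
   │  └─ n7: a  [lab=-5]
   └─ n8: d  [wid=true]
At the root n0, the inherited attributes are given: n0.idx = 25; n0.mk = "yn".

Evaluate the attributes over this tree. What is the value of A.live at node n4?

26

1. n0.idx = 25  [given at root]
2. n0.mk = "yn"  [given at root]
3. n1.idx = 30  [S₀.idx + 5]
4. n1.mk = "ryn"  ["r" ++ S₀.mk]
5. n2.val = 4  [terminal]
6. n3.mk = -1  [S.idx * 3 - 91]
7. n3.pre = -6  [b.val + S.idx - 40]
8. n4.live = 26  [D.mk + 27]
9. n5.tag = 20  [terminal]
10. n6.tag = -5  [terminal]
11. n4.acc = 13  [c₀.tag - 7]
12. n7.lab = -5  [terminal]
13. n3.env = "kq"  ["kq"]
14. n3.depth = 23  [a.lab + D.mk + 29]
15. n8.wid = true  [terminal]
16. n1.wid = 15  [b.val + 11]
17. n0.wid = 17  [S₀.idx * -1 + 42]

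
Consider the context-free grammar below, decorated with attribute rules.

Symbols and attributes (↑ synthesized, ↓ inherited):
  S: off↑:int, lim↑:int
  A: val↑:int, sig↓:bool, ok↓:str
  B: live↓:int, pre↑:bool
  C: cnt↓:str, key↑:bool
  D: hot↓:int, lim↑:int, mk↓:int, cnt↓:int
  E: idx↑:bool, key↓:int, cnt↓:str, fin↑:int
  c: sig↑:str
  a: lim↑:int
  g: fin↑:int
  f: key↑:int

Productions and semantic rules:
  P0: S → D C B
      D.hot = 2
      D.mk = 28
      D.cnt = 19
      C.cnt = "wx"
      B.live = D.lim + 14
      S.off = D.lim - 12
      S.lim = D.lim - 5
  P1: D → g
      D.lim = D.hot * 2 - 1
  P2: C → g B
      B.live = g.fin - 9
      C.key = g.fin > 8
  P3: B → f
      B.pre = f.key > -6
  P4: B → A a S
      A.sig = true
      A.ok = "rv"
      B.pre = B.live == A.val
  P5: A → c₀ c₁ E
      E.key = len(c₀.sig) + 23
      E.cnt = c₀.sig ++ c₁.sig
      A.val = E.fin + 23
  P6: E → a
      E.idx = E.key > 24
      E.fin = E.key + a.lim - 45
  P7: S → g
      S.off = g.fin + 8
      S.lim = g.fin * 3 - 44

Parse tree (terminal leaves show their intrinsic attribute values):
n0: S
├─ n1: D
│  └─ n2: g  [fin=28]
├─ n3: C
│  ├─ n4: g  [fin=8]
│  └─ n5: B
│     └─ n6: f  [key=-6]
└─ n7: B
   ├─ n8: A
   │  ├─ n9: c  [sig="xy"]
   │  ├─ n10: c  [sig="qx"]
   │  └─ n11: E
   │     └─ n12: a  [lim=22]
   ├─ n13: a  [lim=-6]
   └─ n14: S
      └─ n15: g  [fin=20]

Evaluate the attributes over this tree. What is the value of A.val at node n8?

1. n1.hot = 2  [2]
2. n1.mk = 28  [28]
3. n1.cnt = 19  [19]
4. n2.fin = 28  [terminal]
5. n1.lim = 3  [D.hot * 2 - 1]
6. n3.cnt = "wx"  ["wx"]
7. n4.fin = 8  [terminal]
8. n5.live = -1  [g.fin - 9]
9. n6.key = -6  [terminal]
10. n5.pre = false  [f.key > -6]
11. n3.key = false  [g.fin > 8]
12. n7.live = 17  [D.lim + 14]
13. n8.sig = true  [true]
14. n8.ok = "rv"  ["rv"]
15. n9.sig = "xy"  [terminal]
16. n10.sig = "qx"  [terminal]
17. n11.key = 25  [len(c₀.sig) + 23]
18. n11.cnt = "xyqx"  [c₀.sig ++ c₁.sig]
19. n12.lim = 22  [terminal]
20. n11.idx = true  [E.key > 24]
21. n11.fin = 2  [E.key + a.lim - 45]
22. n8.val = 25  [E.fin + 23]
23. n13.lim = -6  [terminal]
24. n15.fin = 20  [terminal]
25. n14.off = 28  [g.fin + 8]
26. n14.lim = 16  [g.fin * 3 - 44]
27. n7.pre = false  [B.live == A.val]
28. n0.off = -9  [D.lim - 12]
29. n0.lim = -2  [D.lim - 5]

25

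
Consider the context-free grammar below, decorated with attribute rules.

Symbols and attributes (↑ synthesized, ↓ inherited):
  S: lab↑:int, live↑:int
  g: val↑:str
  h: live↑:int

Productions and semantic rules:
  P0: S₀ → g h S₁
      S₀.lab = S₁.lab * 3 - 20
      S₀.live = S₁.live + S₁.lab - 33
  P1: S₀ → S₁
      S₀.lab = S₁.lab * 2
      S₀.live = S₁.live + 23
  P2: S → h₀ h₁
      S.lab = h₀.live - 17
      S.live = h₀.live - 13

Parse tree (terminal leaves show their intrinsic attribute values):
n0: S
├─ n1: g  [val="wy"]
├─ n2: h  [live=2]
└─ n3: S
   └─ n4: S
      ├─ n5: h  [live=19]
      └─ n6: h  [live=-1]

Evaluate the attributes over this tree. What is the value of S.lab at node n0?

-8

1. n1.val = "wy"  [terminal]
2. n2.live = 2  [terminal]
3. n5.live = 19  [terminal]
4. n6.live = -1  [terminal]
5. n4.lab = 2  [h₀.live - 17]
6. n4.live = 6  [h₀.live - 13]
7. n3.lab = 4  [S₁.lab * 2]
8. n3.live = 29  [S₁.live + 23]
9. n0.lab = -8  [S₁.lab * 3 - 20]
10. n0.live = 0  [S₁.live + S₁.lab - 33]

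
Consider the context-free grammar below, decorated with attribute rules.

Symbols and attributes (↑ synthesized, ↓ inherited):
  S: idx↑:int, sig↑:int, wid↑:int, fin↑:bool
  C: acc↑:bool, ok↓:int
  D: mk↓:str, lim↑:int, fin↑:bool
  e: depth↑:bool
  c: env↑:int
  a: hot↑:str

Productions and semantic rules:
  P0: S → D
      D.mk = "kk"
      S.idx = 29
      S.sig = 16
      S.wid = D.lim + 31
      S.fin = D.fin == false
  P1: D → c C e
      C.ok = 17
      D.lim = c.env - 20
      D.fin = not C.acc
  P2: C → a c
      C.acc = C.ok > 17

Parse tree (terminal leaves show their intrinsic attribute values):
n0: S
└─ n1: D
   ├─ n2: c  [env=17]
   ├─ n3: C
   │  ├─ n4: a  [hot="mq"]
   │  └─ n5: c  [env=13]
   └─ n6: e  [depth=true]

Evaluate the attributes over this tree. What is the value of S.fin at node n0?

1. n1.mk = "kk"  ["kk"]
2. n2.env = 17  [terminal]
3. n3.ok = 17  [17]
4. n4.hot = "mq"  [terminal]
5. n5.env = 13  [terminal]
6. n3.acc = false  [C.ok > 17]
7. n6.depth = true  [terminal]
8. n1.lim = -3  [c.env - 20]
9. n1.fin = true  [not C.acc]
10. n0.idx = 29  [29]
11. n0.sig = 16  [16]
12. n0.wid = 28  [D.lim + 31]
13. n0.fin = false  [D.fin == false]

false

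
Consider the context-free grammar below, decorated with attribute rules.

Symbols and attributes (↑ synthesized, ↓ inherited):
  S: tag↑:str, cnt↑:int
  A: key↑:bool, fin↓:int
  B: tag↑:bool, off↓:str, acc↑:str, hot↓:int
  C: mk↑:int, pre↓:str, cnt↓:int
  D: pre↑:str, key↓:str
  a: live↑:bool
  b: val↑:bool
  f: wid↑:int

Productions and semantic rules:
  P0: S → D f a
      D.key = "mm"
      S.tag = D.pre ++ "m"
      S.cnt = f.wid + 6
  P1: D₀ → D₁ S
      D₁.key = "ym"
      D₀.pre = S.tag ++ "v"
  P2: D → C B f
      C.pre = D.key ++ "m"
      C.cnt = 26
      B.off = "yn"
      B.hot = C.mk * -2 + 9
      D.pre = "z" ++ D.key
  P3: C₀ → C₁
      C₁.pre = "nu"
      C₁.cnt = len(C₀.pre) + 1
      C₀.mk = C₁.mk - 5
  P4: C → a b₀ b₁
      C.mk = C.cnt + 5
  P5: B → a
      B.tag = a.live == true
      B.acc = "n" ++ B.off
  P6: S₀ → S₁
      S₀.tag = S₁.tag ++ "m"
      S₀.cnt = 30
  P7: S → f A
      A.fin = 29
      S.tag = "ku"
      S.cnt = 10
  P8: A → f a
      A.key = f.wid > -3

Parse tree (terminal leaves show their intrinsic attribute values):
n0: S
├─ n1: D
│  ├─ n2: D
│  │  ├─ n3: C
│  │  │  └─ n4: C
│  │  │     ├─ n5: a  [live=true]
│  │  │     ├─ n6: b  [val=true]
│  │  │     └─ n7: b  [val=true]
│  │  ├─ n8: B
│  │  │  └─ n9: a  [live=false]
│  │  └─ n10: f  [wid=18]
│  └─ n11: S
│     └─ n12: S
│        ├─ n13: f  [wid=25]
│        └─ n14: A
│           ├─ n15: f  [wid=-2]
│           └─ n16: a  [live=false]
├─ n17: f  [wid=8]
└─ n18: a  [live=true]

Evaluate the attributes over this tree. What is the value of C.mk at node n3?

1. n1.key = "mm"  ["mm"]
2. n2.key = "ym"  ["ym"]
3. n3.pre = "ymm"  [D.key ++ "m"]
4. n3.cnt = 26  [26]
5. n4.pre = "nu"  ["nu"]
6. n4.cnt = 4  [len(C₀.pre) + 1]
7. n5.live = true  [terminal]
8. n6.val = true  [terminal]
9. n7.val = true  [terminal]
10. n4.mk = 9  [C.cnt + 5]
11. n3.mk = 4  [C₁.mk - 5]
12. n8.off = "yn"  ["yn"]
13. n8.hot = 1  [C.mk * -2 + 9]
14. n9.live = false  [terminal]
15. n8.tag = false  [a.live == true]
16. n8.acc = "nyn"  ["n" ++ B.off]
17. n10.wid = 18  [terminal]
18. n2.pre = "zym"  ["z" ++ D.key]
19. n13.wid = 25  [terminal]
20. n14.fin = 29  [29]
21. n15.wid = -2  [terminal]
22. n16.live = false  [terminal]
23. n14.key = true  [f.wid > -3]
24. n12.tag = "ku"  ["ku"]
25. n12.cnt = 10  [10]
26. n11.tag = "kum"  [S₁.tag ++ "m"]
27. n11.cnt = 30  [30]
28. n1.pre = "kumv"  [S.tag ++ "v"]
29. n17.wid = 8  [terminal]
30. n18.live = true  [terminal]
31. n0.tag = "kumvm"  [D.pre ++ "m"]
32. n0.cnt = 14  [f.wid + 6]

4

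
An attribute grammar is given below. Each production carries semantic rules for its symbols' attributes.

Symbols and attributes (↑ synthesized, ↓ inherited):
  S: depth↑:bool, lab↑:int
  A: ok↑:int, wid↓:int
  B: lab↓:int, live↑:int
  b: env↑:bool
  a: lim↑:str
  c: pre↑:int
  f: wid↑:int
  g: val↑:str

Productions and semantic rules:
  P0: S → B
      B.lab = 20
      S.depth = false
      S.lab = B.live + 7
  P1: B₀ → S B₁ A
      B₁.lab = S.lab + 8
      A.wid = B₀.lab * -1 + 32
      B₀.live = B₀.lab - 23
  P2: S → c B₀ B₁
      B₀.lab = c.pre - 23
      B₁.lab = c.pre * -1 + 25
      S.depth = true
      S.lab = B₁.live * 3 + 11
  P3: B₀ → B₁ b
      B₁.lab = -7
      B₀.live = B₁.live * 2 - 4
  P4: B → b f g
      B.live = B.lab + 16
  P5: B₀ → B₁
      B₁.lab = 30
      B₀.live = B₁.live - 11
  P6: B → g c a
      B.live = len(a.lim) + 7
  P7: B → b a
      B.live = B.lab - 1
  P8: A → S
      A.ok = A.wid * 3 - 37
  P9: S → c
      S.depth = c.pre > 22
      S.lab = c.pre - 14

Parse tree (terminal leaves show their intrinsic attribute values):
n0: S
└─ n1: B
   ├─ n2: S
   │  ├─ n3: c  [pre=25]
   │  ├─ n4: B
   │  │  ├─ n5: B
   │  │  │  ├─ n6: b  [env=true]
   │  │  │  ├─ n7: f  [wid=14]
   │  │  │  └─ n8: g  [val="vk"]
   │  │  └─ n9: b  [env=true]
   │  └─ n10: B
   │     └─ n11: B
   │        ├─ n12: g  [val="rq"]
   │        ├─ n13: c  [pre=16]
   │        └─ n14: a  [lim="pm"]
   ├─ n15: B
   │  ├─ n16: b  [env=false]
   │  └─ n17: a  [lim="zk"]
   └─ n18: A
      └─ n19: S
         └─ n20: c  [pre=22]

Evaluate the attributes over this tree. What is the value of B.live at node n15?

1. n1.lab = 20  [20]
2. n3.pre = 25  [terminal]
3. n4.lab = 2  [c.pre - 23]
4. n5.lab = -7  [-7]
5. n6.env = true  [terminal]
6. n7.wid = 14  [terminal]
7. n8.val = "vk"  [terminal]
8. n5.live = 9  [B.lab + 16]
9. n9.env = true  [terminal]
10. n4.live = 14  [B₁.live * 2 - 4]
11. n10.lab = 0  [c.pre * -1 + 25]
12. n11.lab = 30  [30]
13. n12.val = "rq"  [terminal]
14. n13.pre = 16  [terminal]
15. n14.lim = "pm"  [terminal]
16. n11.live = 9  [len(a.lim) + 7]
17. n10.live = -2  [B₁.live - 11]
18. n2.depth = true  [true]
19. n2.lab = 5  [B₁.live * 3 + 11]
20. n15.lab = 13  [S.lab + 8]
21. n16.env = false  [terminal]
22. n17.lim = "zk"  [terminal]
23. n15.live = 12  [B.lab - 1]
24. n18.wid = 12  [B₀.lab * -1 + 32]
25. n20.pre = 22  [terminal]
26. n19.depth = false  [c.pre > 22]
27. n19.lab = 8  [c.pre - 14]
28. n18.ok = -1  [A.wid * 3 - 37]
29. n1.live = -3  [B₀.lab - 23]
30. n0.depth = false  [false]
31. n0.lab = 4  [B.live + 7]

12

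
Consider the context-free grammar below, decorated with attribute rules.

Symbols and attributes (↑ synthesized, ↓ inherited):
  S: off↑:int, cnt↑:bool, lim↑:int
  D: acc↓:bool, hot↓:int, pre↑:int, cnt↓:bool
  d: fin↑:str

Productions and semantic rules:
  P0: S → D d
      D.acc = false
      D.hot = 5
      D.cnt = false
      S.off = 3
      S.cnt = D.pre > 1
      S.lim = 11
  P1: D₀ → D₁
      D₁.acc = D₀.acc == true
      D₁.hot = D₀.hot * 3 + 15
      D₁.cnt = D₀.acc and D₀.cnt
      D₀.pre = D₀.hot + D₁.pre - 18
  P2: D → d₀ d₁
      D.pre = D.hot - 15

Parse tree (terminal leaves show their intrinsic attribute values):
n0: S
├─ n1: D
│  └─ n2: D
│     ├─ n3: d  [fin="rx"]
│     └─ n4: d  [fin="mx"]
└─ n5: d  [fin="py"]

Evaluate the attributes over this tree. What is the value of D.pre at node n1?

1. n1.acc = false  [false]
2. n1.hot = 5  [5]
3. n1.cnt = false  [false]
4. n2.acc = false  [D₀.acc == true]
5. n2.hot = 30  [D₀.hot * 3 + 15]
6. n2.cnt = false  [D₀.acc and D₀.cnt]
7. n3.fin = "rx"  [terminal]
8. n4.fin = "mx"  [terminal]
9. n2.pre = 15  [D.hot - 15]
10. n1.pre = 2  [D₀.hot + D₁.pre - 18]
11. n5.fin = "py"  [terminal]
12. n0.off = 3  [3]
13. n0.cnt = true  [D.pre > 1]
14. n0.lim = 11  [11]

2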